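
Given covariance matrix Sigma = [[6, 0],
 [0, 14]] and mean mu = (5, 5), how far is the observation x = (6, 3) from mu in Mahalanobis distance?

Step 1 — centre the observation: (x - mu) = (1, -2).

Step 2 — invert Sigma. det(Sigma) = 6·14 - (0)² = 84.
  Sigma^{-1} = (1/det) · [[d, -b], [-b, a]] = [[0.1667, 0],
 [0, 0.0714]].

Step 3 — form the quadratic (x - mu)^T · Sigma^{-1} · (x - mu):
  Sigma^{-1} · (x - mu) = (0.1667, -0.1429).
  (x - mu)^T · [Sigma^{-1} · (x - mu)] = (1)·(0.1667) + (-2)·(-0.1429) = 0.4524.

Step 4 — take square root: d = √(0.4524) ≈ 0.6726.

d(x, mu) = √(0.4524) ≈ 0.6726


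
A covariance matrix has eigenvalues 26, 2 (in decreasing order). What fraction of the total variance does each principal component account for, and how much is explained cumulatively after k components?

Step 1 — total variance = trace(Sigma) = Σ λ_i = 26 + 2 = 28.

Step 2 — fraction explained by component i = λ_i / Σ λ:
  PC1: 26/28 = 0.9286
  PC2: 2/28 = 0.0714

Step 3 — cumulative fraction after k components = (λ_1 + ... + λ_k) / Σ λ:
  k = 1: 26/28 = 0.9286
  k = 2: (26 + 2)/28 = 28/28 = 1

Summary (fraction, with percent):

explained: PC1 0.9286 (92.86%), PC2 0.0714 (7.14%);  cumulative: 0.9286, 1


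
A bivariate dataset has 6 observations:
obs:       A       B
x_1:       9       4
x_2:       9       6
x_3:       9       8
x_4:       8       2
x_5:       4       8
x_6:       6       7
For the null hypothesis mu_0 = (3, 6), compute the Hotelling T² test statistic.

Step 1 — sample mean vector:
  mean(A) = (9 + 9 + 9 + 8 + 4 + 6) / 6 = 45/6 = 7.5
  mean(B) = (4 + 6 + 8 + 2 + 8 + 7) / 6 = 35/6 = 5.8333
  x̄ = (7.5, 5.8333),  deviation x̄ - mu_0 = (7.5, 5.8333) - (3, 6) = (4.5, -0.1667).

Step 2 — sample covariance matrix, S[i,j] = (1/(n-1)) · Σ_k (x_{k,i} - mean_i) · (x_{k,j} - mean_j), divisor n-1 = 5:
  S[A,A] = ((1.5)·(1.5) + (1.5)·(1.5) + (1.5)·(1.5) + (0.5)·(0.5) + (-3.5)·(-3.5) + (-1.5)·(-1.5)) / 5 = 21.5/5 = 4.3
  S[A,B] = ((1.5)·(-1.8333) + (1.5)·(0.1667) + (1.5)·(2.1667) + (0.5)·(-3.8333) + (-3.5)·(2.1667) + (-1.5)·(1.1667)) / 5 = -10.5/5 = -2.1
  S[B,B] = ((-1.8333)·(-1.8333) + (0.1667)·(0.1667) + (2.1667)·(2.1667) + (-3.8333)·(-3.8333) + (2.1667)·(2.1667) + (1.1667)·(1.1667)) / 5 = 28.8333/5 = 5.7667
  S = [[4.3, -2.1],
 [-2.1, 5.7667]].

Step 3 — invert S. det(S) = 4.3·5.7667 - (-2.1)² = 20.3867.
  S^{-1} = (1/det) · [[d, -b], [-b, a]] = [[0.2829, 0.103],
 [0.103, 0.2109]].

Step 4 — quadratic form (x̄ - mu_0)^T · S^{-1} · (x̄ - mu_0):
  S^{-1} · (x̄ - mu_0) = (1.2557, 0.4284),
  (x̄ - mu_0)^T · [...] = (4.5)·(1.2557) + (-0.1667)·(0.4284) = 5.5794.

Step 5 — scale by n: T² = 6 · 5.5794 = 33.4761.

T² ≈ 33.4761


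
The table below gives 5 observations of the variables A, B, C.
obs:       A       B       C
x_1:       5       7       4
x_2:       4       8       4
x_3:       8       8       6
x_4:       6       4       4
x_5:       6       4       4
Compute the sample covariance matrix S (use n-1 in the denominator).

Step 1 — column means:
  mean(A) = (5 + 4 + 8 + 6 + 6) / 5 = 29/5 = 5.8
  mean(B) = (7 + 8 + 8 + 4 + 4) / 5 = 31/5 = 6.2
  mean(C) = (4 + 4 + 6 + 4 + 4) / 5 = 22/5 = 4.4

Step 2 — sample covariance S[i,j] = (1/(n-1)) · Σ_k (x_{k,i} - mean_i) · (x_{k,j} - mean_j), with n-1 = 4.
  S[A,A] = ((-0.8)·(-0.8) + (-1.8)·(-1.8) + (2.2)·(2.2) + (0.2)·(0.2) + (0.2)·(0.2)) / 4 = 8.8/4 = 2.2
  S[A,B] = ((-0.8)·(0.8) + (-1.8)·(1.8) + (2.2)·(1.8) + (0.2)·(-2.2) + (0.2)·(-2.2)) / 4 = -0.8/4 = -0.2
  S[A,C] = ((-0.8)·(-0.4) + (-1.8)·(-0.4) + (2.2)·(1.6) + (0.2)·(-0.4) + (0.2)·(-0.4)) / 4 = 4.4/4 = 1.1
  S[B,B] = ((0.8)·(0.8) + (1.8)·(1.8) + (1.8)·(1.8) + (-2.2)·(-2.2) + (-2.2)·(-2.2)) / 4 = 16.8/4 = 4.2
  S[B,C] = ((0.8)·(-0.4) + (1.8)·(-0.4) + (1.8)·(1.6) + (-2.2)·(-0.4) + (-2.2)·(-0.4)) / 4 = 3.6/4 = 0.9
  S[C,C] = ((-0.4)·(-0.4) + (-0.4)·(-0.4) + (1.6)·(1.6) + (-0.4)·(-0.4) + (-0.4)·(-0.4)) / 4 = 3.2/4 = 0.8

S is symmetric (S[j,i] = S[i,j]). Assembling:

S = [[2.2, -0.2, 1.1],
 [-0.2, 4.2, 0.9],
 [1.1, 0.9, 0.8]]


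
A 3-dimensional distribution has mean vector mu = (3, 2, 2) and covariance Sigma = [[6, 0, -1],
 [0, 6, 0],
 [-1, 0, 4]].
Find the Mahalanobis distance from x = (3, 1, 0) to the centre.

Step 1 — centre the observation: (x - mu) = (0, -1, -2).

Step 2 — invert Sigma (cofactor / det for 3×3, or solve directly):
  Sigma^{-1} = [[0.1739, 0, 0.0435],
 [0, 0.1667, 0],
 [0.0435, 0, 0.2609]].

Step 3 — form the quadratic (x - mu)^T · Sigma^{-1} · (x - mu):
  Sigma^{-1} · (x - mu) = (-0.087, -0.1667, -0.5217).
  (x - mu)^T · [Sigma^{-1} · (x - mu)] = (0)·(-0.087) + (-1)·(-0.1667) + (-2)·(-0.5217) = 1.2101.

Step 4 — take square root: d = √(1.2101) ≈ 1.1001.

d(x, mu) = √(1.2101) ≈ 1.1001


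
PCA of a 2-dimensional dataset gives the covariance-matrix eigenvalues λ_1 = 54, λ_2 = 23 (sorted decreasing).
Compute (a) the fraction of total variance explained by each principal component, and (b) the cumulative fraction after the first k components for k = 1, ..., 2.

Step 1 — total variance = trace(Sigma) = Σ λ_i = 54 + 23 = 77.

Step 2 — fraction explained by component i = λ_i / Σ λ:
  PC1: 54/77 = 0.7013
  PC2: 23/77 = 0.2987

Step 3 — cumulative fraction after k components = (λ_1 + ... + λ_k) / Σ λ:
  k = 1: 54/77 = 0.7013
  k = 2: (54 + 23)/77 = 77/77 = 1

Summary (fraction, with percent):

explained: PC1 0.7013 (70.13%), PC2 0.2987 (29.87%);  cumulative: 0.7013, 1


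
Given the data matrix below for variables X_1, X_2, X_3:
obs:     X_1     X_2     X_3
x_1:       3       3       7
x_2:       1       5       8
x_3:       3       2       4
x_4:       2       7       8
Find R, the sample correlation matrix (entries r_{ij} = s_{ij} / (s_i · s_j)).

Step 1 — column means:
  mean(X_1) = (3 + 1 + 3 + 2) / 4 = 9/4 = 2.25
  mean(X_2) = (3 + 5 + 2 + 7) / 4 = 17/4 = 4.25
  mean(X_3) = (7 + 8 + 4 + 8) / 4 = 27/4 = 6.75

Step 2 — sample variances and covariances s[i,j] = (1/(n-1)) · Σ_k (x_{k,i} - mean_i) · (x_{k,j} - mean_j), with n-1 = 3:
  s[X_1,X_1] = ((0.75)·(0.75) + (-1.25)·(-1.25) + (0.75)·(0.75) + (-0.25)·(-0.25)) / 3 = 2.75/3 = 0.9167
  s[X_1,X_2] = ((0.75)·(-1.25) + (-1.25)·(0.75) + (0.75)·(-2.25) + (-0.25)·(2.75)) / 3 = -4.25/3 = -1.4167
  s[X_1,X_3] = ((0.75)·(0.25) + (-1.25)·(1.25) + (0.75)·(-2.75) + (-0.25)·(1.25)) / 3 = -3.75/3 = -1.25
  s[X_2,X_2] = ((-1.25)·(-1.25) + (0.75)·(0.75) + (-2.25)·(-2.25) + (2.75)·(2.75)) / 3 = 14.75/3 = 4.9167
  s[X_2,X_3] = ((-1.25)·(0.25) + (0.75)·(1.25) + (-2.25)·(-2.75) + (2.75)·(1.25)) / 3 = 10.25/3 = 3.4167
  s[X_3,X_3] = ((0.25)·(0.25) + (1.25)·(1.25) + (-2.75)·(-2.75) + (1.25)·(1.25)) / 3 = 10.75/3 = 3.5833
  Sample standard deviations s_i = √(s[i,i]):
  s(X_1) = √(0.9167) = 0.9574
  s(X_2) = √(4.9167) = 2.2174
  s(X_3) = √(3.5833) = 1.893

Step 3 — r_{ij} = s_{ij} / (s_i · s_j):
  r[X_1,X_1] = 1 (diagonal).
  r[X_1,X_2] = -1.4167 / (0.9574 · 2.2174) = -1.4167 / 2.123 = -0.6673
  r[X_1,X_3] = -1.25 / (0.9574 · 1.893) = -1.25 / 1.8124 = -0.6897
  r[X_2,X_2] = 1 (diagonal).
  r[X_2,X_3] = 3.4167 / (2.2174 · 1.893) = 3.4167 / 4.1974 = 0.814
  r[X_3,X_3] = 1 (diagonal).

R is symmetric with unit diagonal. Assembling:

R = [[1, -0.6673, -0.6897],
 [-0.6673, 1, 0.814],
 [-0.6897, 0.814, 1]]


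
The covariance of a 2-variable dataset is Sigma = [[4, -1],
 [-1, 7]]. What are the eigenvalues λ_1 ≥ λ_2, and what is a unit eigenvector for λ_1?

Step 1 — characteristic polynomial of 2×2 Sigma:
  det(Sigma - λI) = λ² - trace · λ + det = 0.
  trace = 4 + 7 = 11, det = 4·7 - (-1)² = 27.
Step 2 — discriminant:
  Δ = trace² - 4·det = 121 - 108 = 13.
Step 3 — eigenvalues:
  λ = (trace ± √Δ)/2 = (11 ± 3.6056)/2,
  λ_1 = 7.3028,  λ_2 = 3.6972.

Step 4 — unit eigenvector for λ_1: solve (Sigma - λ_1 I)v = 0. First row:
  (4 - 7.3028)·v_x + (-1)·v_y = 0, i.e. (-3.3028)·v_x + (-1)·v_y = 0,
  so v ∝ (b, λ_1 - a) = (-1, 3.3028); multiply by -1 so the first entry is positive: u = (1, -3.3028).
  ||u|| = √((1)² + (-3.3028)²) = √(11.9083) ≈ 3.4508,
  v_1 = u/||u|| ≈ (0.2898, -0.9571) (||v_1|| = 1).

λ_1 = 7.3028,  λ_2 = 3.6972;  v_1 ≈ (0.2898, -0.9571)


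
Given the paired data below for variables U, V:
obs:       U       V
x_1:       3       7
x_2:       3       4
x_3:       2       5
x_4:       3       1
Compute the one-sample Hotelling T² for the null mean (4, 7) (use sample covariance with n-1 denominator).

Step 1 — sample mean vector:
  mean(U) = (3 + 3 + 2 + 3) / 4 = 11/4 = 2.75
  mean(V) = (7 + 4 + 5 + 1) / 4 = 17/4 = 4.25
  x̄ = (2.75, 4.25),  deviation x̄ - mu_0 = (2.75, 4.25) - (4, 7) = (-1.25, -2.75).

Step 2 — sample covariance matrix, S[i,j] = (1/(n-1)) · Σ_k (x_{k,i} - mean_i) · (x_{k,j} - mean_j), divisor n-1 = 3:
  S[U,U] = ((0.25)·(0.25) + (0.25)·(0.25) + (-0.75)·(-0.75) + (0.25)·(0.25)) / 3 = 0.75/3 = 0.25
  S[U,V] = ((0.25)·(2.75) + (0.25)·(-0.25) + (-0.75)·(0.75) + (0.25)·(-3.25)) / 3 = -0.75/3 = -0.25
  S[V,V] = ((2.75)·(2.75) + (-0.25)·(-0.25) + (0.75)·(0.75) + (-3.25)·(-3.25)) / 3 = 18.75/3 = 6.25
  S = [[0.25, -0.25],
 [-0.25, 6.25]].

Step 3 — invert S. det(S) = 0.25·6.25 - (-0.25)² = 1.5.
  S^{-1} = (1/det) · [[d, -b], [-b, a]] = [[4.1667, 0.1667],
 [0.1667, 0.1667]].

Step 4 — quadratic form (x̄ - mu_0)^T · S^{-1} · (x̄ - mu_0):
  S^{-1} · (x̄ - mu_0) = (-5.6667, -0.6667),
  (x̄ - mu_0)^T · [...] = (-1.25)·(-5.6667) + (-2.75)·(-0.6667) = 8.9167.

Step 5 — scale by n: T² = 4 · 8.9167 = 35.6667.

T² ≈ 35.6667


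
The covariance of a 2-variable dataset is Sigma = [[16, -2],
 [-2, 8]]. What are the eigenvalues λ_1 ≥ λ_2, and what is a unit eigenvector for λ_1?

Step 1 — characteristic polynomial of 2×2 Sigma:
  det(Sigma - λI) = λ² - trace · λ + det = 0.
  trace = 16 + 8 = 24, det = 16·8 - (-2)² = 124.
Step 2 — discriminant:
  Δ = trace² - 4·det = 576 - 496 = 80.
Step 3 — eigenvalues:
  λ = (trace ± √Δ)/2 = (24 ± 8.9443)/2,
  λ_1 = 16.4721,  λ_2 = 7.5279.

Step 4 — unit eigenvector for λ_1: solve (Sigma - λ_1 I)v = 0. First row:
  (16 - 16.4721)·v_x + (-2)·v_y = 0, i.e. (-0.4721)·v_x + (-2)·v_y = 0,
  so v ∝ (b, λ_1 - a) = (-2, 0.4721); multiply by -1 so the first entry is positive: u = (2, -0.4721).
  ||u|| = √((2)² + (-0.4721)²) = √(4.2229) ≈ 2.055,
  v_1 = u/||u|| ≈ (0.9732, -0.2298) (||v_1|| = 1).

λ_1 = 16.4721,  λ_2 = 7.5279;  v_1 ≈ (0.9732, -0.2298)


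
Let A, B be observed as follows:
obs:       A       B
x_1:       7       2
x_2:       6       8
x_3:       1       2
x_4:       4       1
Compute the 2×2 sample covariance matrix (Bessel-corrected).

Step 1 — column means:
  mean(A) = (7 + 6 + 1 + 4) / 4 = 18/4 = 4.5
  mean(B) = (2 + 8 + 2 + 1) / 4 = 13/4 = 3.25

Step 2 — sample covariance S[i,j] = (1/(n-1)) · Σ_k (x_{k,i} - mean_i) · (x_{k,j} - mean_j), with n-1 = 3.
  S[A,A] = ((2.5)·(2.5) + (1.5)·(1.5) + (-3.5)·(-3.5) + (-0.5)·(-0.5)) / 3 = 21/3 = 7
  S[A,B] = ((2.5)·(-1.25) + (1.5)·(4.75) + (-3.5)·(-1.25) + (-0.5)·(-2.25)) / 3 = 9.5/3 = 3.1667
  S[B,B] = ((-1.25)·(-1.25) + (4.75)·(4.75) + (-1.25)·(-1.25) + (-2.25)·(-2.25)) / 3 = 30.75/3 = 10.25

S is symmetric (S[j,i] = S[i,j]). Assembling:

S = [[7, 3.1667],
 [3.1667, 10.25]]


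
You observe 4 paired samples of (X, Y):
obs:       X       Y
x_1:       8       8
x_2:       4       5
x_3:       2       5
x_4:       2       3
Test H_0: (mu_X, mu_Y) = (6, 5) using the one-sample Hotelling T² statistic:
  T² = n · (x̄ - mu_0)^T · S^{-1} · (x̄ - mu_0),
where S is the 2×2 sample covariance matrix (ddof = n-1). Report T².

Step 1 — sample mean vector:
  mean(X) = (8 + 4 + 2 + 2) / 4 = 16/4 = 4
  mean(Y) = (8 + 5 + 5 + 3) / 4 = 21/4 = 5.25
  x̄ = (4, 5.25),  deviation x̄ - mu_0 = (4, 5.25) - (6, 5) = (-2, 0.25).

Step 2 — sample covariance matrix, S[i,j] = (1/(n-1)) · Σ_k (x_{k,i} - mean_i) · (x_{k,j} - mean_j), divisor n-1 = 3:
  S[X,X] = ((4)·(4) + (0)·(0) + (-2)·(-2) + (-2)·(-2)) / 3 = 24/3 = 8
  S[X,Y] = ((4)·(2.75) + (0)·(-0.25) + (-2)·(-0.25) + (-2)·(-2.25)) / 3 = 16/3 = 5.3333
  S[Y,Y] = ((2.75)·(2.75) + (-0.25)·(-0.25) + (-0.25)·(-0.25) + (-2.25)·(-2.25)) / 3 = 12.75/3 = 4.25
  S = [[8, 5.3333],
 [5.3333, 4.25]].

Step 3 — invert S. det(S) = 8·4.25 - (5.3333)² = 5.5556.
  S^{-1} = (1/det) · [[d, -b], [-b, a]] = [[0.765, -0.96],
 [-0.96, 1.44]].

Step 4 — quadratic form (x̄ - mu_0)^T · S^{-1} · (x̄ - mu_0):
  S^{-1} · (x̄ - mu_0) = (-1.77, 2.28),
  (x̄ - mu_0)^T · [...] = (-2)·(-1.77) + (0.25)·(2.28) = 4.11.

Step 5 — scale by n: T² = 4 · 4.11 = 16.44.

T² ≈ 16.44


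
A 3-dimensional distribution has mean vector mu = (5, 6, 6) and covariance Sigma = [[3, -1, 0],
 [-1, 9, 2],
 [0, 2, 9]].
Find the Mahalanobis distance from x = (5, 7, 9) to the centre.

Step 1 — centre the observation: (x - mu) = (0, 1, 3).

Step 2 — invert Sigma (cofactor / det for 3×3, or solve directly):
  Sigma^{-1} = [[0.3468, 0.0405, -0.009],
 [0.0405, 0.1216, -0.027],
 [-0.009, -0.027, 0.1171]].

Step 3 — form the quadratic (x - mu)^T · Sigma^{-1} · (x - mu):
  Sigma^{-1} · (x - mu) = (0.0135, 0.0405, 0.3243).
  (x - mu)^T · [Sigma^{-1} · (x - mu)] = (0)·(0.0135) + (1)·(0.0405) + (3)·(0.3243) = 1.0135.

Step 4 — take square root: d = √(1.0135) ≈ 1.0067.

d(x, mu) = √(1.0135) ≈ 1.0067


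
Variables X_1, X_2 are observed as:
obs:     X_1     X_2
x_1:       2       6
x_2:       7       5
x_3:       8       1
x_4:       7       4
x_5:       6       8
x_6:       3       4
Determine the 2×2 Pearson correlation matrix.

Step 1 — column means:
  mean(X_1) = (2 + 7 + 8 + 7 + 6 + 3) / 6 = 33/6 = 5.5
  mean(X_2) = (6 + 5 + 1 + 4 + 8 + 4) / 6 = 28/6 = 4.6667

Step 2 — sample variances and covariances s[i,j] = (1/(n-1)) · Σ_k (x_{k,i} - mean_i) · (x_{k,j} - mean_j), with n-1 = 5:
  s[X_1,X_1] = ((-3.5)·(-3.5) + (1.5)·(1.5) + (2.5)·(2.5) + (1.5)·(1.5) + (0.5)·(0.5) + (-2.5)·(-2.5)) / 5 = 29.5/5 = 5.9
  s[X_1,X_2] = ((-3.5)·(1.3333) + (1.5)·(0.3333) + (2.5)·(-3.6667) + (1.5)·(-0.6667) + (0.5)·(3.3333) + (-2.5)·(-0.6667)) / 5 = -11/5 = -2.2
  s[X_2,X_2] = ((1.3333)·(1.3333) + (0.3333)·(0.3333) + (-3.6667)·(-3.6667) + (-0.6667)·(-0.6667) + (3.3333)·(3.3333) + (-0.6667)·(-0.6667)) / 5 = 27.3333/5 = 5.4667
  Sample standard deviations s_i = √(s[i,i]):
  s(X_1) = √(5.9) = 2.429
  s(X_2) = √(5.4667) = 2.3381

Step 3 — r_{ij} = s_{ij} / (s_i · s_j):
  r[X_1,X_1] = 1 (diagonal).
  r[X_1,X_2] = -2.2 / (2.429 · 2.3381) = -2.2 / 5.6792 = -0.3874
  r[X_2,X_2] = 1 (diagonal).

R is symmetric with unit diagonal. Assembling:

R = [[1, -0.3874],
 [-0.3874, 1]]


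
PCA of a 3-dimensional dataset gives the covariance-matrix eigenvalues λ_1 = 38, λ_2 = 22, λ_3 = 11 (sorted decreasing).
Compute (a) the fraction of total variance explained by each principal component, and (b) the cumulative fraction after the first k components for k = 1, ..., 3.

Step 1 — total variance = trace(Sigma) = Σ λ_i = 38 + 22 + 11 = 71.

Step 2 — fraction explained by component i = λ_i / Σ λ:
  PC1: 38/71 = 0.5352
  PC2: 22/71 = 0.3099
  PC3: 11/71 = 0.1549

Step 3 — cumulative fraction after k components = (λ_1 + ... + λ_k) / Σ λ:
  k = 1: 38/71 = 0.5352
  k = 2: (38 + 22)/71 = 60/71 = 0.8451
  k = 3: (38 + 22 + 11)/71 = 71/71 = 1

Summary (fraction, with percent):

explained: PC1 0.5352 (53.52%), PC2 0.3099 (30.99%), PC3 0.1549 (15.49%);  cumulative: 0.5352, 0.8451, 1


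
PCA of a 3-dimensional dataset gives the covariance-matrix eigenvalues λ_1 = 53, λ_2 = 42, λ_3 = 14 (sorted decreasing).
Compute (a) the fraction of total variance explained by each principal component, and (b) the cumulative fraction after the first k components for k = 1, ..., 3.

Step 1 — total variance = trace(Sigma) = Σ λ_i = 53 + 42 + 14 = 109.

Step 2 — fraction explained by component i = λ_i / Σ λ:
  PC1: 53/109 = 0.4862
  PC2: 42/109 = 0.3853
  PC3: 14/109 = 0.1284

Step 3 — cumulative fraction after k components = (λ_1 + ... + λ_k) / Σ λ:
  k = 1: 53/109 = 0.4862
  k = 2: (53 + 42)/109 = 95/109 = 0.8716
  k = 3: (53 + 42 + 14)/109 = 109/109 = 1

Summary (fraction, with percent):

explained: PC1 0.4862 (48.62%), PC2 0.3853 (38.53%), PC3 0.1284 (12.84%);  cumulative: 0.4862, 0.8716, 1


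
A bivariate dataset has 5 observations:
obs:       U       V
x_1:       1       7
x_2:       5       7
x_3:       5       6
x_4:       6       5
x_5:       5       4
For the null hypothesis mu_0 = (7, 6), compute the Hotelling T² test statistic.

Step 1 — sample mean vector:
  mean(U) = (1 + 5 + 5 + 6 + 5) / 5 = 22/5 = 4.4
  mean(V) = (7 + 7 + 6 + 5 + 4) / 5 = 29/5 = 5.8
  x̄ = (4.4, 5.8),  deviation x̄ - mu_0 = (4.4, 5.8) - (7, 6) = (-2.6, -0.2).

Step 2 — sample covariance matrix, S[i,j] = (1/(n-1)) · Σ_k (x_{k,i} - mean_i) · (x_{k,j} - mean_j), divisor n-1 = 4:
  S[U,U] = ((-3.4)·(-3.4) + (0.6)·(0.6) + (0.6)·(0.6) + (1.6)·(1.6) + (0.6)·(0.6)) / 4 = 15.2/4 = 3.8
  S[U,V] = ((-3.4)·(1.2) + (0.6)·(1.2) + (0.6)·(0.2) + (1.6)·(-0.8) + (0.6)·(-1.8)) / 4 = -5.6/4 = -1.4
  S[V,V] = ((1.2)·(1.2) + (1.2)·(1.2) + (0.2)·(0.2) + (-0.8)·(-0.8) + (-1.8)·(-1.8)) / 4 = 6.8/4 = 1.7
  S = [[3.8, -1.4],
 [-1.4, 1.7]].

Step 3 — invert S. det(S) = 3.8·1.7 - (-1.4)² = 4.5.
  S^{-1} = (1/det) · [[d, -b], [-b, a]] = [[0.3778, 0.3111],
 [0.3111, 0.8444]].

Step 4 — quadratic form (x̄ - mu_0)^T · S^{-1} · (x̄ - mu_0):
  S^{-1} · (x̄ - mu_0) = (-1.0444, -0.9778),
  (x̄ - mu_0)^T · [...] = (-2.6)·(-1.0444) + (-0.2)·(-0.9778) = 2.9111.

Step 5 — scale by n: T² = 5 · 2.9111 = 14.5556.

T² ≈ 14.5556


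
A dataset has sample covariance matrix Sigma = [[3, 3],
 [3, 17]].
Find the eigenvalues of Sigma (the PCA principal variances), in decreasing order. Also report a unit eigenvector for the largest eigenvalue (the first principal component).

Step 1 — characteristic polynomial of 2×2 Sigma:
  det(Sigma - λI) = λ² - trace · λ + det = 0.
  trace = 3 + 17 = 20, det = 3·17 - (3)² = 42.
Step 2 — discriminant:
  Δ = trace² - 4·det = 400 - 168 = 232.
Step 3 — eigenvalues:
  λ = (trace ± √Δ)/2 = (20 ± 15.2315)/2,
  λ_1 = 17.6158,  λ_2 = 2.3842.

Step 4 — unit eigenvector for λ_1: solve (Sigma - λ_1 I)v = 0. First row:
  (3 - 17.6158)·v_x + (3)·v_y = 0, i.e. (-14.6158)·v_x + (3)·v_y = 0,
  so v ∝ (b, λ_1 - a) = (3, 14.6158) = u.
  ||u|| = √((3)² + (14.6158)²) = √(222.6208) ≈ 14.9205,
  v_1 = u/||u|| ≈ (0.2011, 0.9796) (||v_1|| = 1).

λ_1 = 17.6158,  λ_2 = 2.3842;  v_1 ≈ (0.2011, 0.9796)


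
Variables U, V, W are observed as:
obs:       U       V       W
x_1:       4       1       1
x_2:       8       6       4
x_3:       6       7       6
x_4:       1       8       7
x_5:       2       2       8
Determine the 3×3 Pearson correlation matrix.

Step 1 — column means:
  mean(U) = (4 + 8 + 6 + 1 + 2) / 5 = 21/5 = 4.2
  mean(V) = (1 + 6 + 7 + 8 + 2) / 5 = 24/5 = 4.8
  mean(W) = (1 + 4 + 6 + 7 + 8) / 5 = 26/5 = 5.2

Step 2 — sample variances and covariances s[i,j] = (1/(n-1)) · Σ_k (x_{k,i} - mean_i) · (x_{k,j} - mean_j), with n-1 = 4:
  s[U,U] = ((-0.2)·(-0.2) + (3.8)·(3.8) + (1.8)·(1.8) + (-3.2)·(-3.2) + (-2.2)·(-2.2)) / 4 = 32.8/4 = 8.2
  s[U,V] = ((-0.2)·(-3.8) + (3.8)·(1.2) + (1.8)·(2.2) + (-3.2)·(3.2) + (-2.2)·(-2.8)) / 4 = 5.2/4 = 1.3
  s[U,W] = ((-0.2)·(-4.2) + (3.8)·(-1.2) + (1.8)·(0.8) + (-3.2)·(1.8) + (-2.2)·(2.8)) / 4 = -14.2/4 = -3.55
  s[V,V] = ((-3.8)·(-3.8) + (1.2)·(1.2) + (2.2)·(2.2) + (3.2)·(3.2) + (-2.8)·(-2.8)) / 4 = 38.8/4 = 9.7
  s[V,W] = ((-3.8)·(-4.2) + (1.2)·(-1.2) + (2.2)·(0.8) + (3.2)·(1.8) + (-2.8)·(2.8)) / 4 = 14.2/4 = 3.55
  s[W,W] = ((-4.2)·(-4.2) + (-1.2)·(-1.2) + (0.8)·(0.8) + (1.8)·(1.8) + (2.8)·(2.8)) / 4 = 30.8/4 = 7.7
  Sample standard deviations s_i = √(s[i,i]):
  s(U) = √(8.2) = 2.8636
  s(V) = √(9.7) = 3.1145
  s(W) = √(7.7) = 2.7749

Step 3 — r_{ij} = s_{ij} / (s_i · s_j):
  r[U,U] = 1 (diagonal).
  r[U,V] = 1.3 / (2.8636 · 3.1145) = 1.3 / 8.9185 = 0.1458
  r[U,W] = -3.55 / (2.8636 · 2.7749) = -3.55 / 7.9461 = -0.4468
  r[V,V] = 1 (diagonal).
  r[V,W] = 3.55 / (3.1145 · 2.7749) = 3.55 / 8.6423 = 0.4108
  r[W,W] = 1 (diagonal).

R is symmetric with unit diagonal. Assembling:

R = [[1, 0.1458, -0.4468],
 [0.1458, 1, 0.4108],
 [-0.4468, 0.4108, 1]]


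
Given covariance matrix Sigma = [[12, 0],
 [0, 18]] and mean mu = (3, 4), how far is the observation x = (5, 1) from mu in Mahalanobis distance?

Step 1 — centre the observation: (x - mu) = (2, -3).

Step 2 — invert Sigma. det(Sigma) = 12·18 - (0)² = 216.
  Sigma^{-1} = (1/det) · [[d, -b], [-b, a]] = [[0.0833, 0],
 [0, 0.0556]].

Step 3 — form the quadratic (x - mu)^T · Sigma^{-1} · (x - mu):
  Sigma^{-1} · (x - mu) = (0.1667, -0.1667).
  (x - mu)^T · [Sigma^{-1} · (x - mu)] = (2)·(0.1667) + (-3)·(-0.1667) = 0.8333.

Step 4 — take square root: d = √(0.8333) ≈ 0.9129.

d(x, mu) = √(0.8333) ≈ 0.9129


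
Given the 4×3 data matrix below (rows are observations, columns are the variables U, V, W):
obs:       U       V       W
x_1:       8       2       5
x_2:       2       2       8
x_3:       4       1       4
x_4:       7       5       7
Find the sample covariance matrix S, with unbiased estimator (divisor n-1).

Step 1 — column means:
  mean(U) = (8 + 2 + 4 + 7) / 4 = 21/4 = 5.25
  mean(V) = (2 + 2 + 1 + 5) / 4 = 10/4 = 2.5
  mean(W) = (5 + 8 + 4 + 7) / 4 = 24/4 = 6

Step 2 — sample covariance S[i,j] = (1/(n-1)) · Σ_k (x_{k,i} - mean_i) · (x_{k,j} - mean_j), with n-1 = 3.
  S[U,U] = ((2.75)·(2.75) + (-3.25)·(-3.25) + (-1.25)·(-1.25) + (1.75)·(1.75)) / 3 = 22.75/3 = 7.5833
  S[U,V] = ((2.75)·(-0.5) + (-3.25)·(-0.5) + (-1.25)·(-1.5) + (1.75)·(2.5)) / 3 = 6.5/3 = 2.1667
  S[U,W] = ((2.75)·(-1) + (-3.25)·(2) + (-1.25)·(-2) + (1.75)·(1)) / 3 = -5/3 = -1.6667
  S[V,V] = ((-0.5)·(-0.5) + (-0.5)·(-0.5) + (-1.5)·(-1.5) + (2.5)·(2.5)) / 3 = 9/3 = 3
  S[V,W] = ((-0.5)·(-1) + (-0.5)·(2) + (-1.5)·(-2) + (2.5)·(1)) / 3 = 5/3 = 1.6667
  S[W,W] = ((-1)·(-1) + (2)·(2) + (-2)·(-2) + (1)·(1)) / 3 = 10/3 = 3.3333

S is symmetric (S[j,i] = S[i,j]). Assembling:

S = [[7.5833, 2.1667, -1.6667],
 [2.1667, 3, 1.6667],
 [-1.6667, 1.6667, 3.3333]]


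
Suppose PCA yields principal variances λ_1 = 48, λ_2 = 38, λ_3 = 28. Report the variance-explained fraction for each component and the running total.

Step 1 — total variance = trace(Sigma) = Σ λ_i = 48 + 38 + 28 = 114.

Step 2 — fraction explained by component i = λ_i / Σ λ:
  PC1: 48/114 = 0.4211
  PC2: 38/114 = 0.3333
  PC3: 28/114 = 0.2456

Step 3 — cumulative fraction after k components = (λ_1 + ... + λ_k) / Σ λ:
  k = 1: 48/114 = 0.4211
  k = 2: (48 + 38)/114 = 86/114 = 0.7544
  k = 3: (48 + 38 + 28)/114 = 114/114 = 1

Summary (fraction, with percent):

explained: PC1 0.4211 (42.11%), PC2 0.3333 (33.33%), PC3 0.2456 (24.56%);  cumulative: 0.4211, 0.7544, 1


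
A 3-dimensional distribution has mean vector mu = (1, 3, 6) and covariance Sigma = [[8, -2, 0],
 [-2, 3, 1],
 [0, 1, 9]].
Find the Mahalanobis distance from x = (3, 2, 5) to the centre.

Step 1 — centre the observation: (x - mu) = (2, -1, -1).

Step 2 — invert Sigma (cofactor / det for 3×3, or solve directly):
  Sigma^{-1} = [[0.1512, 0.1047, -0.0116],
 [0.1047, 0.4186, -0.0465],
 [-0.0116, -0.0465, 0.1163]].

Step 3 — form the quadratic (x - mu)^T · Sigma^{-1} · (x - mu):
  Sigma^{-1} · (x - mu) = (0.2093, -0.1628, -0.093).
  (x - mu)^T · [Sigma^{-1} · (x - mu)] = (2)·(0.2093) + (-1)·(-0.1628) + (-1)·(-0.093) = 0.6744.

Step 4 — take square root: d = √(0.6744) ≈ 0.8212.

d(x, mu) = √(0.6744) ≈ 0.8212


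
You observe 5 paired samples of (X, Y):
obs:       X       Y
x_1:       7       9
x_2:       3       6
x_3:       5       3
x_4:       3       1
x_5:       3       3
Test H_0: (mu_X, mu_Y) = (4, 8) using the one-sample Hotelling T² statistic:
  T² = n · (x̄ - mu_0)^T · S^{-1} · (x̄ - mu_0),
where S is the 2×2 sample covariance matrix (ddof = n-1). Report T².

Step 1 — sample mean vector:
  mean(X) = (7 + 3 + 5 + 3 + 3) / 5 = 21/5 = 4.2
  mean(Y) = (9 + 6 + 3 + 1 + 3) / 5 = 22/5 = 4.4
  x̄ = (4.2, 4.4),  deviation x̄ - mu_0 = (4.2, 4.4) - (4, 8) = (0.2, -3.6).

Step 2 — sample covariance matrix, S[i,j] = (1/(n-1)) · Σ_k (x_{k,i} - mean_i) · (x_{k,j} - mean_j), divisor n-1 = 4:
  S[X,X] = ((2.8)·(2.8) + (-1.2)·(-1.2) + (0.8)·(0.8) + (-1.2)·(-1.2) + (-1.2)·(-1.2)) / 4 = 12.8/4 = 3.2
  S[X,Y] = ((2.8)·(4.6) + (-1.2)·(1.6) + (0.8)·(-1.4) + (-1.2)·(-3.4) + (-1.2)·(-1.4)) / 4 = 15.6/4 = 3.9
  S[Y,Y] = ((4.6)·(4.6) + (1.6)·(1.6) + (-1.4)·(-1.4) + (-3.4)·(-3.4) + (-1.4)·(-1.4)) / 4 = 39.2/4 = 9.8
  S = [[3.2, 3.9],
 [3.9, 9.8]].

Step 3 — invert S. det(S) = 3.2·9.8 - (3.9)² = 16.15.
  S^{-1} = (1/det) · [[d, -b], [-b, a]] = [[0.6068, -0.2415],
 [-0.2415, 0.1981]].

Step 4 — quadratic form (x̄ - mu_0)^T · S^{-1} · (x̄ - mu_0):
  S^{-1} · (x̄ - mu_0) = (0.9907, -0.7616),
  (x̄ - mu_0)^T · [...] = (0.2)·(0.9907) + (-3.6)·(-0.7616) = 2.9399.

Step 5 — scale by n: T² = 5 · 2.9399 = 14.6997.

T² ≈ 14.6997


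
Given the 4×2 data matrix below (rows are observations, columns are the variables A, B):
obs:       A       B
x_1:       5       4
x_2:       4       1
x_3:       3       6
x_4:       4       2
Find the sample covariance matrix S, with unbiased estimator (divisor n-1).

Step 1 — column means:
  mean(A) = (5 + 4 + 3 + 4) / 4 = 16/4 = 4
  mean(B) = (4 + 1 + 6 + 2) / 4 = 13/4 = 3.25

Step 2 — sample covariance S[i,j] = (1/(n-1)) · Σ_k (x_{k,i} - mean_i) · (x_{k,j} - mean_j), with n-1 = 3.
  S[A,A] = ((1)·(1) + (0)·(0) + (-1)·(-1) + (0)·(0)) / 3 = 2/3 = 0.6667
  S[A,B] = ((1)·(0.75) + (0)·(-2.25) + (-1)·(2.75) + (0)·(-1.25)) / 3 = -2/3 = -0.6667
  S[B,B] = ((0.75)·(0.75) + (-2.25)·(-2.25) + (2.75)·(2.75) + (-1.25)·(-1.25)) / 3 = 14.75/3 = 4.9167

S is symmetric (S[j,i] = S[i,j]). Assembling:

S = [[0.6667, -0.6667],
 [-0.6667, 4.9167]]


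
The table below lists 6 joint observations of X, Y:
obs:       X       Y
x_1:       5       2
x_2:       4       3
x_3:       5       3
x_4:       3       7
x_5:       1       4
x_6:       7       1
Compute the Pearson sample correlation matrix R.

Step 1 — column means:
  mean(X) = (5 + 4 + 5 + 3 + 1 + 7) / 6 = 25/6 = 4.1667
  mean(Y) = (2 + 3 + 3 + 7 + 4 + 1) / 6 = 20/6 = 3.3333

Step 2 — sample variances and covariances s[i,j] = (1/(n-1)) · Σ_k (x_{k,i} - mean_i) · (x_{k,j} - mean_j), with n-1 = 5:
  s[X,X] = ((0.8333)·(0.8333) + (-0.1667)·(-0.1667) + (0.8333)·(0.8333) + (-1.1667)·(-1.1667) + (-3.1667)·(-3.1667) + (2.8333)·(2.8333)) / 5 = 20.8333/5 = 4.1667
  s[X,Y] = ((0.8333)·(-1.3333) + (-0.1667)·(-0.3333) + (0.8333)·(-0.3333) + (-1.1667)·(3.6667) + (-3.1667)·(0.6667) + (2.8333)·(-2.3333)) / 5 = -14.3333/5 = -2.8667
  s[Y,Y] = ((-1.3333)·(-1.3333) + (-0.3333)·(-0.3333) + (-0.3333)·(-0.3333) + (3.6667)·(3.6667) + (0.6667)·(0.6667) + (-2.3333)·(-2.3333)) / 5 = 21.3333/5 = 4.2667
  Sample standard deviations s_i = √(s[i,i]):
  s(X) = √(4.1667) = 2.0412
  s(Y) = √(4.2667) = 2.0656

Step 3 — r_{ij} = s_{ij} / (s_i · s_j):
  r[X,X] = 1 (diagonal).
  r[X,Y] = -2.8667 / (2.0412 · 2.0656) = -2.8667 / 4.2164 = -0.6799
  r[Y,Y] = 1 (diagonal).

R is symmetric with unit diagonal. Assembling:

R = [[1, -0.6799],
 [-0.6799, 1]]


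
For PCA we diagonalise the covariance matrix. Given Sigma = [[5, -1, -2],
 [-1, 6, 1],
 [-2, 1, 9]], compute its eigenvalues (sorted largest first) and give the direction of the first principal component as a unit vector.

Step 1 — characteristic polynomial p(λ) = det(λI - Sigma) = λ³ - tr·λ² + c_1·λ - det, where tr = trace, c_1 = sum of the principal 2×2 minors, det = det(Sigma):
  tr = 5 + 6 + 9 = 20,
  c_1 = (5·6 - (-1)²) + (5·9 - (-2)²) + (6·9 - (1)²) = 29 + 41 + 53 = 123,
  det = 5·(6·9 - (1)²) - (-1)·((-1)·9 - (1)·(-2)) + (-2)·((-1)·(1) - 6·(-2)) = 5·(53) - (-1)·(-7) + (-2)·(11) = 236.
  So p(λ) = λ³ - 20λ² + 123λ - 236.
Step 2 — look for an integer root (rational root theorem: any rational root is an integer divisor of 236). Testing λ = 4:
  p(4) = 64 - 320 + 492 - 236 = 0  ✓
  Dividing out (λ - 4): p(λ) = (λ - 4)(λ² - 16λ + 59).
Step 3 — remaining eigenvalues from the quadratic λ² - 16λ + 59 = 0:
  Δ = 16² - 4·59 = 256 - 236 = 20,  λ = (16 ± √20)/2 = (16 ± 4.4721)/2 ≈ 10.2361 or 5.7639.
  Sorted: λ_1 = 10.2361,  λ_2 = 5.7639,  λ_3 = 4  (check: sum = 20 = tr ✓).

Step 4 — unit eigenvector for λ_1 ≈ 10.2361: v spans the null space of (Sigma - λ_1 I), whose rows are
  r_1 = (-5.2361, -1, -2),  r_2 = (-1, -4.2361, 1),  r_3 = (-2, 1, -1.2361).
  v is orthogonal to every row, so take v ∝ r_1 × r_2 = ((-1)·(1) - (-2)·(-4.2361), (-2)·(-1) - (-5.2361)·(1), (-5.2361)·(-4.2361) - (-1)·(-1)) ≈ (-9.4721, 7.2361, 21.1803).
  Rescale (multiply by -1 so the first nonzero entry is positive): u = (9.4721, -7.2361, -21.1803).
  ||u|| = √((9.4721)² + (-7.2361)² + (-21.1803)²) = √(590.6888) ≈ 24.3041,  v_1 = u/||u|| ≈ (0.3897, -0.2977, -0.8715) (||v_1|| = 1).

λ_1 = 10.2361,  λ_2 = 5.7639,  λ_3 = 4;  v_1 ≈ (0.3897, -0.2977, -0.8715)


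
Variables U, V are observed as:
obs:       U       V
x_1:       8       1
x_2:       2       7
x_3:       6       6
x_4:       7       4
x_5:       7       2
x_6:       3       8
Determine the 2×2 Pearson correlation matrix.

Step 1 — column means:
  mean(U) = (8 + 2 + 6 + 7 + 7 + 3) / 6 = 33/6 = 5.5
  mean(V) = (1 + 7 + 6 + 4 + 2 + 8) / 6 = 28/6 = 4.6667

Step 2 — sample variances and covariances s[i,j] = (1/(n-1)) · Σ_k (x_{k,i} - mean_i) · (x_{k,j} - mean_j), with n-1 = 5:
  s[U,U] = ((2.5)·(2.5) + (-3.5)·(-3.5) + (0.5)·(0.5) + (1.5)·(1.5) + (1.5)·(1.5) + (-2.5)·(-2.5)) / 5 = 29.5/5 = 5.9
  s[U,V] = ((2.5)·(-3.6667) + (-3.5)·(2.3333) + (0.5)·(1.3333) + (1.5)·(-0.6667) + (1.5)·(-2.6667) + (-2.5)·(3.3333)) / 5 = -30/5 = -6
  s[V,V] = ((-3.6667)·(-3.6667) + (2.3333)·(2.3333) + (1.3333)·(1.3333) + (-0.6667)·(-0.6667) + (-2.6667)·(-2.6667) + (3.3333)·(3.3333)) / 5 = 39.3333/5 = 7.8667
  Sample standard deviations s_i = √(s[i,i]):
  s(U) = √(5.9) = 2.429
  s(V) = √(7.8667) = 2.8048

Step 3 — r_{ij} = s_{ij} / (s_i · s_j):
  r[U,U] = 1 (diagonal).
  r[U,V] = -6 / (2.429 · 2.8048) = -6 / 6.8127 = -0.8807
  r[V,V] = 1 (diagonal).

R is symmetric with unit diagonal. Assembling:

R = [[1, -0.8807],
 [-0.8807, 1]]


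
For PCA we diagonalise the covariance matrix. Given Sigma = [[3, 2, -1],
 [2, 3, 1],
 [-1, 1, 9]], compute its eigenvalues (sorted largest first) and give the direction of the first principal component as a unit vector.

Step 1 — characteristic polynomial p(λ) = det(λI - Sigma) = λ³ - tr·λ² + c_1·λ - det, where tr = trace, c_1 = sum of the principal 2×2 minors, det = det(Sigma):
  tr = 3 + 3 + 9 = 15,
  c_1 = (3·3 - (2)²) + (3·9 - (-1)²) + (3·9 - (1)²) = 5 + 26 + 26 = 57,
  det = 3·(3·9 - (1)²) - (2)·((2)·9 - (1)·(-1)) + (-1)·((2)·(1) - 3·(-1)) = 3·(26) - (2)·(19) + (-1)·(5) = 35.
  So p(λ) = λ³ - 15λ² + 57λ - 35.
Step 2 — look for an integer root (rational root theorem: any rational root is an integer divisor of 35). Testing λ = 5:
  p(5) = 125 - 375 + 285 - 35 = 0  ✓
  Dividing out (λ - 5): p(λ) = (λ - 5)(λ² - 10λ + 7).
Step 3 — remaining eigenvalues from the quadratic λ² - 10λ + 7 = 0:
  Δ = 10² - 4·7 = 100 - 28 = 72,  λ = (10 ± √72)/2 = (10 ± 8.4853)/2 ≈ 9.2426 or 0.7574.
  Sorted: λ_1 = 9.2426,  λ_2 = 5,  λ_3 = 0.7574  (check: sum = 15 = tr ✓).

Step 4 — unit eigenvector for λ_1 ≈ 9.2426: v spans the null space of (Sigma - λ_1 I), whose rows are
  r_1 = (-6.2426, 2, -1),  r_2 = (2, -6.2426, 1),  r_3 = (-1, 1, -0.2426).
  v is orthogonal to every row, so take v ∝ r_1 × r_2 = ((2)·(1) - (-1)·(-6.2426), (-1)·(2) - (-6.2426)·(1), (-6.2426)·(-6.2426) - (2)·(2)) ≈ (-4.2426, 4.2426, 34.9706).
  Rescale (multiply by -1 so the first nonzero entry is positive): u = (4.2426, -4.2426, -34.9706).
  ||u|| = √((4.2426)² + (-4.2426)² + (-34.9706)²) = √(1258.9403) ≈ 35.4815,  v_1 = u/||u|| ≈ (0.1196, -0.1196, -0.9856) (||v_1|| = 1).

λ_1 = 9.2426,  λ_2 = 5,  λ_3 = 0.7574;  v_1 ≈ (0.1196, -0.1196, -0.9856)


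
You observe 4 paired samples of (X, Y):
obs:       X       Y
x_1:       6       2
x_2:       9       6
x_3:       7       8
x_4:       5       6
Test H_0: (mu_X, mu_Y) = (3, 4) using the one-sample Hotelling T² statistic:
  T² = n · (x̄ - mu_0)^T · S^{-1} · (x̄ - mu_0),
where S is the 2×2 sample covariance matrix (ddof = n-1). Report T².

Step 1 — sample mean vector:
  mean(X) = (6 + 9 + 7 + 5) / 4 = 27/4 = 6.75
  mean(Y) = (2 + 6 + 8 + 6) / 4 = 22/4 = 5.5
  x̄ = (6.75, 5.5),  deviation x̄ - mu_0 = (6.75, 5.5) - (3, 4) = (3.75, 1.5).

Step 2 — sample covariance matrix, S[i,j] = (1/(n-1)) · Σ_k (x_{k,i} - mean_i) · (x_{k,j} - mean_j), divisor n-1 = 3:
  S[X,X] = ((-0.75)·(-0.75) + (2.25)·(2.25) + (0.25)·(0.25) + (-1.75)·(-1.75)) / 3 = 8.75/3 = 2.9167
  S[X,Y] = ((-0.75)·(-3.5) + (2.25)·(0.5) + (0.25)·(2.5) + (-1.75)·(0.5)) / 3 = 3.5/3 = 1.1667
  S[Y,Y] = ((-3.5)·(-3.5) + (0.5)·(0.5) + (2.5)·(2.5) + (0.5)·(0.5)) / 3 = 19/3 = 6.3333
  S = [[2.9167, 1.1667],
 [1.1667, 6.3333]].

Step 3 — invert S. det(S) = 2.9167·6.3333 - (1.1667)² = 17.1111.
  S^{-1} = (1/det) · [[d, -b], [-b, a]] = [[0.3701, -0.0682],
 [-0.0682, 0.1705]].

Step 4 — quadratic form (x̄ - mu_0)^T · S^{-1} · (x̄ - mu_0):
  S^{-1} · (x̄ - mu_0) = (1.2857, 0),
  (x̄ - mu_0)^T · [...] = (3.75)·(1.2857) + (1.5)·(0) = 4.8214.

Step 5 — scale by n: T² = 4 · 4.8214 = 19.2857.

T² ≈ 19.2857


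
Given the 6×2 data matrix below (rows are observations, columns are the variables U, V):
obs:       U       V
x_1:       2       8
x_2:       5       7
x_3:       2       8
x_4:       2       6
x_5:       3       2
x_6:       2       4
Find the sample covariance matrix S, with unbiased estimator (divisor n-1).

Step 1 — column means:
  mean(U) = (2 + 5 + 2 + 2 + 3 + 2) / 6 = 16/6 = 2.6667
  mean(V) = (8 + 7 + 8 + 6 + 2 + 4) / 6 = 35/6 = 5.8333

Step 2 — sample covariance S[i,j] = (1/(n-1)) · Σ_k (x_{k,i} - mean_i) · (x_{k,j} - mean_j), with n-1 = 5.
  S[U,U] = ((-0.6667)·(-0.6667) + (2.3333)·(2.3333) + (-0.6667)·(-0.6667) + (-0.6667)·(-0.6667) + (0.3333)·(0.3333) + (-0.6667)·(-0.6667)) / 5 = 7.3333/5 = 1.4667
  S[U,V] = ((-0.6667)·(2.1667) + (2.3333)·(1.1667) + (-0.6667)·(2.1667) + (-0.6667)·(0.1667) + (0.3333)·(-3.8333) + (-0.6667)·(-1.8333)) / 5 = -0.3333/5 = -0.0667
  S[V,V] = ((2.1667)·(2.1667) + (1.1667)·(1.1667) + (2.1667)·(2.1667) + (0.1667)·(0.1667) + (-3.8333)·(-3.8333) + (-1.8333)·(-1.8333)) / 5 = 28.8333/5 = 5.7667

S is symmetric (S[j,i] = S[i,j]). Assembling:

S = [[1.4667, -0.0667],
 [-0.0667, 5.7667]]


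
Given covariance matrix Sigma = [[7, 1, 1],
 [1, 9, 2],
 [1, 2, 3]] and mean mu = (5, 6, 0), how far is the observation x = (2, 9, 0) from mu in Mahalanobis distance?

Step 1 — centre the observation: (x - mu) = (-3, 3, 0).

Step 2 — invert Sigma (cofactor / det for 3×3, or solve directly):
  Sigma^{-1} = [[0.1503, -0.0065, -0.0458],
 [-0.0065, 0.1307, -0.085],
 [-0.0458, -0.085, 0.4052]].

Step 3 — form the quadratic (x - mu)^T · Sigma^{-1} · (x - mu):
  Sigma^{-1} · (x - mu) = (-0.4706, 0.4118, -0.1176).
  (x - mu)^T · [Sigma^{-1} · (x - mu)] = (-3)·(-0.4706) + (3)·(0.4118) + (0)·(-0.1176) = 2.6471.

Step 4 — take square root: d = √(2.6471) ≈ 1.627.

d(x, mu) = √(2.6471) ≈ 1.627


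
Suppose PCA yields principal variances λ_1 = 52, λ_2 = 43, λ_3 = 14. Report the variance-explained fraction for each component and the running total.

Step 1 — total variance = trace(Sigma) = Σ λ_i = 52 + 43 + 14 = 109.

Step 2 — fraction explained by component i = λ_i / Σ λ:
  PC1: 52/109 = 0.4771
  PC2: 43/109 = 0.3945
  PC3: 14/109 = 0.1284

Step 3 — cumulative fraction after k components = (λ_1 + ... + λ_k) / Σ λ:
  k = 1: 52/109 = 0.4771
  k = 2: (52 + 43)/109 = 95/109 = 0.8716
  k = 3: (52 + 43 + 14)/109 = 109/109 = 1

Summary (fraction, with percent):

explained: PC1 0.4771 (47.71%), PC2 0.3945 (39.45%), PC3 0.1284 (12.84%);  cumulative: 0.4771, 0.8716, 1


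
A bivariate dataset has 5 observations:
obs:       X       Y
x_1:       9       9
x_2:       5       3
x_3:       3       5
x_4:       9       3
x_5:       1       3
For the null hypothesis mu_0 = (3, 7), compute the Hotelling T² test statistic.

Step 1 — sample mean vector:
  mean(X) = (9 + 5 + 3 + 9 + 1) / 5 = 27/5 = 5.4
  mean(Y) = (9 + 3 + 5 + 3 + 3) / 5 = 23/5 = 4.6
  x̄ = (5.4, 4.6),  deviation x̄ - mu_0 = (5.4, 4.6) - (3, 7) = (2.4, -2.4).

Step 2 — sample covariance matrix, S[i,j] = (1/(n-1)) · Σ_k (x_{k,i} - mean_i) · (x_{k,j} - mean_j), divisor n-1 = 4:
  S[X,X] = ((3.6)·(3.6) + (-0.4)·(-0.4) + (-2.4)·(-2.4) + (3.6)·(3.6) + (-4.4)·(-4.4)) / 4 = 51.2/4 = 12.8
  S[X,Y] = ((3.6)·(4.4) + (-0.4)·(-1.6) + (-2.4)·(0.4) + (3.6)·(-1.6) + (-4.4)·(-1.6)) / 4 = 16.8/4 = 4.2
  S[Y,Y] = ((4.4)·(4.4) + (-1.6)·(-1.6) + (0.4)·(0.4) + (-1.6)·(-1.6) + (-1.6)·(-1.6)) / 4 = 27.2/4 = 6.8
  S = [[12.8, 4.2],
 [4.2, 6.8]].

Step 3 — invert S. det(S) = 12.8·6.8 - (4.2)² = 69.4.
  S^{-1} = (1/det) · [[d, -b], [-b, a]] = [[0.098, -0.0605],
 [-0.0605, 0.1844]].

Step 4 — quadratic form (x̄ - mu_0)^T · S^{-1} · (x̄ - mu_0):
  S^{-1} · (x̄ - mu_0) = (0.3804, -0.5879),
  (x̄ - mu_0)^T · [...] = (2.4)·(0.3804) + (-2.4)·(-0.5879) = 2.3239.

Step 5 — scale by n: T² = 5 · 2.3239 = 11.6196.

T² ≈ 11.6196


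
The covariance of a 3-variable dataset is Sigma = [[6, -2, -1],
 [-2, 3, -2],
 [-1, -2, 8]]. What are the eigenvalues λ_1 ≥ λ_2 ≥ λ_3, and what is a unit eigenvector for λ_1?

Step 1 — characteristic polynomial p(λ) = det(λI - Sigma) = λ³ - tr·λ² + c_1·λ - det, where tr = trace, c_1 = sum of the principal 2×2 minors, det = det(Sigma):
  tr = 6 + 3 + 8 = 17,
  c_1 = (6·3 - (-2)²) + (6·8 - (-1)²) + (3·8 - (-2)²) = 14 + 47 + 20 = 81,
  det = 6·(3·8 - (-2)²) - (-2)·((-2)·8 - (-2)·(-1)) + (-1)·((-2)·(-2) - 3·(-1)) = 6·(20) - (-2)·(-18) + (-1)·(7) = 77.
  So p(λ) = λ³ - 17λ² + 81λ - 77.
Step 2 — look for an integer root (rational root theorem: any rational root is an integer divisor of 77). Testing λ = 7:
  p(7) = 343 - 833 + 567 - 77 = 0  ✓
  Dividing out (λ - 7): p(λ) = (λ - 7)(λ² - 10λ + 11).
Step 3 — remaining eigenvalues from the quadratic λ² - 10λ + 11 = 0:
  Δ = 10² - 4·11 = 100 - 44 = 56,  λ = (10 ± √56)/2 = (10 ± 7.4833)/2 ≈ 8.7417 or 1.2583.
  Sorted: λ_1 = 8.7417,  λ_2 = 7,  λ_3 = 1.2583  (check: sum = 17 = tr ✓).

Step 4 — unit eigenvector for λ_1 ≈ 8.7417: v spans the null space of (Sigma - λ_1 I), whose rows are
  r_1 = (-2.7417, -2, -1),  r_2 = (-2, -5.7417, -2),  r_3 = (-1, -2, -0.7417).
  v is orthogonal to every row, so take v ∝ r_1 × r_2 = ((-2)·(-2) - (-1)·(-5.7417), (-1)·(-2) - (-2.7417)·(-2), (-2.7417)·(-5.7417) - (-2)·(-2)) ≈ (-1.7417, -3.4833, 11.7417).
  Rescale (multiply by -1 so the first nonzero entry is positive): u = (1.7417, 3.4833, -11.7417).
  ||u|| = √((1.7417)² + (3.4833)² + (-11.7417)²) = √(153.0334) ≈ 12.3707,  v_1 = u/||u|| ≈ (0.1408, 0.2816, -0.9492) (||v_1|| = 1).

λ_1 = 8.7417,  λ_2 = 7,  λ_3 = 1.2583;  v_1 ≈ (0.1408, 0.2816, -0.9492)


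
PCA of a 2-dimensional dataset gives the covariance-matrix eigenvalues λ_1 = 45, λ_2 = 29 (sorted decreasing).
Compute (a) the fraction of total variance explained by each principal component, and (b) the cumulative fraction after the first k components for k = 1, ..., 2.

Step 1 — total variance = trace(Sigma) = Σ λ_i = 45 + 29 = 74.

Step 2 — fraction explained by component i = λ_i / Σ λ:
  PC1: 45/74 = 0.6081
  PC2: 29/74 = 0.3919

Step 3 — cumulative fraction after k components = (λ_1 + ... + λ_k) / Σ λ:
  k = 1: 45/74 = 0.6081
  k = 2: (45 + 29)/74 = 74/74 = 1

Summary (fraction, with percent):

explained: PC1 0.6081 (60.81%), PC2 0.3919 (39.19%);  cumulative: 0.6081, 1


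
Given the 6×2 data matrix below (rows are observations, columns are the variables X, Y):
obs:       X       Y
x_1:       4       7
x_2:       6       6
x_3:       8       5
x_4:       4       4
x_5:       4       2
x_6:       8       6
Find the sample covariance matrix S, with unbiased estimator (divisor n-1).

Step 1 — column means:
  mean(X) = (4 + 6 + 8 + 4 + 4 + 8) / 6 = 34/6 = 5.6667
  mean(Y) = (7 + 6 + 5 + 4 + 2 + 6) / 6 = 30/6 = 5

Step 2 — sample covariance S[i,j] = (1/(n-1)) · Σ_k (x_{k,i} - mean_i) · (x_{k,j} - mean_j), with n-1 = 5.
  S[X,X] = ((-1.6667)·(-1.6667) + (0.3333)·(0.3333) + (2.3333)·(2.3333) + (-1.6667)·(-1.6667) + (-1.6667)·(-1.6667) + (2.3333)·(2.3333)) / 5 = 19.3333/5 = 3.8667
  S[X,Y] = ((-1.6667)·(2) + (0.3333)·(1) + (2.3333)·(0) + (-1.6667)·(-1) + (-1.6667)·(-3) + (2.3333)·(1)) / 5 = 6/5 = 1.2
  S[Y,Y] = ((2)·(2) + (1)·(1) + (0)·(0) + (-1)·(-1) + (-3)·(-3) + (1)·(1)) / 5 = 16/5 = 3.2

S is symmetric (S[j,i] = S[i,j]). Assembling:

S = [[3.8667, 1.2],
 [1.2, 3.2]]
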